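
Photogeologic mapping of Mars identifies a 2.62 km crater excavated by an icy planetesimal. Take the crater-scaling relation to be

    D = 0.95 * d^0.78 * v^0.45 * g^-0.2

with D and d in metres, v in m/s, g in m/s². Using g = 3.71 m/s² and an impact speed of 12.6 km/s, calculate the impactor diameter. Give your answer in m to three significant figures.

d ≈ 155 m

Rearranging for d: d = [D / (0.95 · 12600^0.45 · 3.71^-0.2)]^(1/0.78).
D = 2620 m.
12600^0.45 = 70.01
3.71^-0.2 = 0.7694
Denominator = 0.95 × 70.01 × 0.7694 = 51.17
D / 51.17 = 2620 / 51.17 = 51.20
d = 51.20^(1/0.78) = 51.20^1.2821 = 155.4 m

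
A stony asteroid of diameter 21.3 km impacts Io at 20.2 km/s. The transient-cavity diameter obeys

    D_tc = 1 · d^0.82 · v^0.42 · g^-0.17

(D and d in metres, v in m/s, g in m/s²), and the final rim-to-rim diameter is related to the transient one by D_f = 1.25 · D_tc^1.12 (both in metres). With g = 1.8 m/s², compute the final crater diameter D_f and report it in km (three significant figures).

D_f ≈ 1120 km

In SI: d = 21300 m, v = 20200 m/s.
d^0.82 = 21300^0.82 = 3542
v^0.42 = 20200^0.42 = 64.31
g^-0.17 = 1.8^-0.17 = 0.9049
D_tc = 1 × 3542 × 64.31 × 0.9049 = 2.061 × 10^5 m
D_f = 1.25 × (2.061 × 10^5)^1.12 = 1.119 × 10^6 m
     = 1119 km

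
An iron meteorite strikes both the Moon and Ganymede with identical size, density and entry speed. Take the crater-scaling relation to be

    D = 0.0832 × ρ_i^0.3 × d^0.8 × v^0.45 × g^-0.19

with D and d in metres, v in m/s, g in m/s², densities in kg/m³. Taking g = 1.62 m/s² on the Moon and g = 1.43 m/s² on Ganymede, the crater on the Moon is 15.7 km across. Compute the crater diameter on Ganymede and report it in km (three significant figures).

D ≈ 16.1 km

All impactor-dependent factors cancel in the ratio, leaving D_Ganymede/D_Moon = (g_Ganymede/g_Moon)^-0.19.
(1.43/1.62)^-0.19 = 0.8827^-0.19 = 1.024
D_Ganymede = 1.024 × 15.7 km = 16.1 km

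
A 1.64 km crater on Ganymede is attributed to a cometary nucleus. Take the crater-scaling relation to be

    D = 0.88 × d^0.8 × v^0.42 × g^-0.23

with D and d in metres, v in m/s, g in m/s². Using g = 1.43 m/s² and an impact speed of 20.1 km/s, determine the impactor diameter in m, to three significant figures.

d ≈ 74.7 m

Rearranging for d: d = [D / (0.88 · 20100^0.42 · 1.43^-0.23)]^(1/0.8).
D = 1640 m.
20100^0.42 = 64.17
1.43^-0.23 = 0.9210
Denominator = 0.88 × 64.17 × 0.9210 = 52.01
D / 52.01 = 1640 / 52.01 = 31.53
d = 31.53^(1/0.8) = 31.53^1.25 = 74.71 m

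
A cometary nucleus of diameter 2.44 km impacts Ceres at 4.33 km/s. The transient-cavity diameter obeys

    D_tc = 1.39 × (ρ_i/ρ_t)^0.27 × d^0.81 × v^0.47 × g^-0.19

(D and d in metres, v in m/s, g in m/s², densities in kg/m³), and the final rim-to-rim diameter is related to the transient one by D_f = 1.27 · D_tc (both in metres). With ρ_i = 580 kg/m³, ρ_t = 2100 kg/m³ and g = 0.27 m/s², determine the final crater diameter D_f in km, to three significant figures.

D_f ≈ 45.4 km

In SI: d = 2440 m, v = 4330 m/s.
(ρ_i/ρ_t)^0.27 = (580/2100)^0.27 = 0.7065
d^0.81 = 2440^0.81 = 554.4
v^0.47 = 4330^0.47 = 51.19
g^-0.19 = 0.27^-0.19 = 1.282
D_tc = 1.39 × 0.7065 × 554.4 × 51.19 × 1.282 = 35730 m
D_f = 1.27 × 35730 = 45377 m
     = 45.38 km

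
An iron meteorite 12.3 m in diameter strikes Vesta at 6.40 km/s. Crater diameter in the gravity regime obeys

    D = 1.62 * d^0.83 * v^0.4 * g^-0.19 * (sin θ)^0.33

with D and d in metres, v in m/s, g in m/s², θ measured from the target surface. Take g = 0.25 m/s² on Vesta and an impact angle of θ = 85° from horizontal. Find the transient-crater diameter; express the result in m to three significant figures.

In SI units: v = 6400 m/s.
d^0.83 = 12.3^0.83 = 8.028
v^0.4 = 6400^0.4 = 33.30
g^-0.19 = 0.25^-0.19 = 1.301
(sin 85°)^0.33 = 0.9962^0.33 = 0.9987
D = 1.62 × 8.028 × 33.30 × 1.301 × 0.9987 = 562.7 m

D ≈ 563 m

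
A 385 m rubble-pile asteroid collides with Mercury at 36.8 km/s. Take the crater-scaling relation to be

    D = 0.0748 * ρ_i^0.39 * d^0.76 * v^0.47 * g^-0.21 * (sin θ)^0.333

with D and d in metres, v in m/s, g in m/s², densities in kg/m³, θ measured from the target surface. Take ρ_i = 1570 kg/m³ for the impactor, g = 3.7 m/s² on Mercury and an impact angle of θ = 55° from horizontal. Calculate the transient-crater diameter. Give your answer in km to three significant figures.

D ≈ 12.1 km

In SI units: v = 36800 m/s.
ρ_i^0.39 = 1570^0.39 = 17.64
d^0.76 = 385^0.76 = 92.25
v^0.47 = 36800^0.47 = 139.9
g^-0.21 = 3.7^-0.21 = 0.7598
(sin 55°)^0.333 = 0.8192^0.333 = 0.9357
D = 0.0748 × 17.64 × 92.25 × 139.9 × 0.7598 × 0.9357 = 12107 m
   = 12.11 km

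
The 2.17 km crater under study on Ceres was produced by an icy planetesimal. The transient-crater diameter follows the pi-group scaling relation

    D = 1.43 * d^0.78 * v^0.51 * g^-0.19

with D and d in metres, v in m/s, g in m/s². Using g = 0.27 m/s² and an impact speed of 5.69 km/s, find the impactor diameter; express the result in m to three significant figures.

Rearranging for d: d = [D / (1.43 · 5690^0.51 · 0.27^-0.19)]^(1/0.78).
D = 2170 m.
5690^0.51 = 82.24
0.27^-0.19 = 1.282
Denominator = 1.43 × 82.24 × 1.282 = 150.8
D / 150.8 = 2170 / 150.8 = 14.39
d = 14.39^(1/0.78) = 14.39^1.2821 = 30.53 m

d ≈ 30.5 m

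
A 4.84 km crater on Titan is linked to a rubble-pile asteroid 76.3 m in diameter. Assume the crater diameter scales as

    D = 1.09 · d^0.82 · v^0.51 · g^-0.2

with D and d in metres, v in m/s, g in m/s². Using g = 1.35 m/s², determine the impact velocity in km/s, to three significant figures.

v ≈ 15.0 km/s

Rearranging for v: v = [D / (1.09 · 76.3^0.82 · 1.35^-0.2)]^(1/0.51).
D = 4840 m.
76.3^0.82 = 34.97
1.35^-0.2 = 0.9417
Denominator = 1.09 × 34.97 × 0.9417 = 35.90
D / 35.90 = 4840 / 35.90 = 134.8
v = 134.8^(1/0.51) = 134.8^1.9608 = 14993 m/s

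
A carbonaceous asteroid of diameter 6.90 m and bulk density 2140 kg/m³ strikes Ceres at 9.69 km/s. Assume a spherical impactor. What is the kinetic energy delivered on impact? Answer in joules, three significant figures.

v = 9690 m/s.
Mass m = (π/6) ρ d³ = (π/6) × 2140 × (6.9)³ = 3.681 × 10^5 kg
E = ½ m v² = 0.5 × 3.681 × 10^5 × (9690)² = 1.728 × 10^13 J

E ≈ 1.73 × 10^13 J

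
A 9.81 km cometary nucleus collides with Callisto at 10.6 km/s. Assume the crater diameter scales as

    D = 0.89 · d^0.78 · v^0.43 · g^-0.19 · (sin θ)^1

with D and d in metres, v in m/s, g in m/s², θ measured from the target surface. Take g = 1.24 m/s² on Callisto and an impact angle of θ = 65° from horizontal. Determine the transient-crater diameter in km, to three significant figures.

D ≈ 54.1 km

In SI units: d = 9810 m, v = 10600 m/s.
d^0.78 = 9810^0.78 = 1299
v^0.43 = 10600^0.43 = 53.81
g^-0.19 = 1.24^-0.19 = 0.9600
(sin 65°)^1 = 0.9063^1 = 0.9063
D = 0.89 × 1299 × 53.81 × 0.9600 × 0.9063 = 54126 m
   = 54.13 km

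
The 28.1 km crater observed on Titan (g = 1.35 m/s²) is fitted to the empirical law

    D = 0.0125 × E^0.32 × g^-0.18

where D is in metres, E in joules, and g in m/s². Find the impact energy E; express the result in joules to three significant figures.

Rearranging: E = [D / (0.0125 · g^-0.18)]^(1/0.32).
D = 28100 m.
g^-0.18 = 1.35^-0.18 = 0.9474
D / (0.0125 × 0.9474) = 28100 / (0.01184) = 2.373 × 10^6
E = (2.373 × 10^6)^3.125 = 8.372 × 10^19 J

E ≈ 8.37 × 10^19 J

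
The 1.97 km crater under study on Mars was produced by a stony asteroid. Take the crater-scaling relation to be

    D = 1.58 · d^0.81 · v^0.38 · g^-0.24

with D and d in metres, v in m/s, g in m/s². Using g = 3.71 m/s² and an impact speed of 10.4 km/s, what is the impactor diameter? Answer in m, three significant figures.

d ≈ 128 m

Rearranging for d: d = [D / (1.58 · 10400^0.38 · 3.71^-0.24)]^(1/0.81).
D = 1970 m.
10400^0.38 = 33.61
3.71^-0.24 = 0.7300
Denominator = 1.58 × 33.61 × 0.7300 = 38.77
D / 38.77 = 1970 / 38.77 = 50.81
d = 50.81^(1/0.81) = 50.81^1.2346 = 127.7 m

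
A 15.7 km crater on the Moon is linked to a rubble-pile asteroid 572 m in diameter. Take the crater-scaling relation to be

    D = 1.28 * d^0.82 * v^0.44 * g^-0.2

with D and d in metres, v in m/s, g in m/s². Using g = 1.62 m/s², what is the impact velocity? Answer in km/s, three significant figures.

v ≈ 17.7 km/s

Rearranging for v: v = [D / (1.28 · 572^0.82 · 1.62^-0.2)]^(1/0.44).
D = 15700 m.
572^0.82 = 182.4
1.62^-0.2 = 0.9080
Denominator = 1.28 × 182.4 × 0.9080 = 212.0
D / 212.0 = 15700 / 212.0 = 74.06
v = 74.06^(1/0.44) = 74.06^2.2727 = 17742 m/s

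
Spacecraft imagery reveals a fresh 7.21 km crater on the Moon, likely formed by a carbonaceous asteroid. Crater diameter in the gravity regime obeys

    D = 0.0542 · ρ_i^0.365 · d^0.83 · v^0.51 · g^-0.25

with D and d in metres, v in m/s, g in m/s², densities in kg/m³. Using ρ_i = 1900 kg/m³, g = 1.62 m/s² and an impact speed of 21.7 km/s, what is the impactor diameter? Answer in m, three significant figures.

Rearranging for d: d = [D / (0.0542 · 1900^0.365 · 21700^0.51 · 1.62^-0.25)]^(1/0.83).
D = 7210 m.
1900^0.365 = 15.73
21700^0.51 = 162.8
1.62^-0.25 = 0.8864
Denominator = 0.0542 × 15.73 × 162.8 × 0.8864 = 123.0
D / 123.0 = 7210 / 123.0 = 58.62
d = 58.62^(1/0.83) = 58.62^1.2048 = 134.9 m

d ≈ 135 m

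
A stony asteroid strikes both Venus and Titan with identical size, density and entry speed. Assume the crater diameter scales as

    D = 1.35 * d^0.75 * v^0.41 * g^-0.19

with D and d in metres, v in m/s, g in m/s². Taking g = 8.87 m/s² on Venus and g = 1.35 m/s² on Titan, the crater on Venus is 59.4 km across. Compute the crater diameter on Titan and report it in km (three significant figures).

D ≈ 84.9 km

All impactor-dependent factors cancel in the ratio, leaving D_Titan/D_Venus = (g_Titan/g_Venus)^-0.19.
(1.35/8.87)^-0.19 = 0.1522^-0.19 = 1.430
D_Titan = 1.430 × 59.4 km = 84.9 km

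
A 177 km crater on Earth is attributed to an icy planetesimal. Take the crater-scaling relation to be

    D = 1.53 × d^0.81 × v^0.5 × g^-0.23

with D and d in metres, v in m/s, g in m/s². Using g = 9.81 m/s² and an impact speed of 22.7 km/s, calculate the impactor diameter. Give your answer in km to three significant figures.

Rearranging for d: d = [D / (1.53 · 22700^0.5 · 9.81^-0.23)]^(1/0.81).
D = 177000 m.
22700^0.5 = 150.7
9.81^-0.23 = 0.5914
Denominator = 1.53 × 150.7 × 0.5914 = 136.4
D / 136.4 = 177000 / 136.4 = 1298
d = 1298^(1/0.81) = 1298^1.2346 = 6977 m

d ≈ 6.98 km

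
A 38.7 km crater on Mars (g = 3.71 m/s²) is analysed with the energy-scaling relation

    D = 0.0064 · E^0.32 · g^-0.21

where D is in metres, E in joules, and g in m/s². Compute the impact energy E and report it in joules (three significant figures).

Rearranging: E = [D / (0.0064 · g^-0.21)]^(1/0.32).
D = 38700 m.
g^-0.21 = 3.71^-0.21 = 0.7593
D / (0.0064 × 0.7593) = 38700 / (4.860 × 10^-3) = 7.963 × 10^6
E = (7.963 × 10^6)^3.125 = 3.680 × 10^21 J

E ≈ 3.68 × 10^21 J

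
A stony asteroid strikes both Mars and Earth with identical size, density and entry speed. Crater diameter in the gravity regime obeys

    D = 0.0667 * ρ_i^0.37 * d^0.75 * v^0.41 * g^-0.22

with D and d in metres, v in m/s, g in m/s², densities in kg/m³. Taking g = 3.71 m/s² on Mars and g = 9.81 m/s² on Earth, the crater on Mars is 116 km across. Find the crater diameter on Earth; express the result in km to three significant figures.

All impactor-dependent factors cancel in the ratio, leaving D_Earth/D_Mars = (g_Earth/g_Mars)^-0.22.
(9.81/3.71)^-0.22 = 2.644^-0.22 = 0.8074
D_Earth = 0.8074 × 116 km = 93.7 km

D ≈ 93.7 km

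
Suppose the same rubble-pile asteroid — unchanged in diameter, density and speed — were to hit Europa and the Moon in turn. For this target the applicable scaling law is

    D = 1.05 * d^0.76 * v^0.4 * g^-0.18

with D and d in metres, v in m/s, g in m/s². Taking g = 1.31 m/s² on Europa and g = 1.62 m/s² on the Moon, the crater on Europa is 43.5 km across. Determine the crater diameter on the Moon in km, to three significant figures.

All impactor-dependent factors cancel in the ratio, leaving D_Moon/D_Europa = (g_Moon/g_Europa)^-0.18.
(1.62/1.31)^-0.18 = 1.237^-0.18 = 0.9624
D_Moon = 0.9624 × 43.5 km = 41.9 km

D ≈ 41.9 km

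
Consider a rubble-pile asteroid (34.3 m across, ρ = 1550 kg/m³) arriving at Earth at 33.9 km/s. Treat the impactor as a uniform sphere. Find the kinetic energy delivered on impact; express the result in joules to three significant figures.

v = 33900 m/s.
Mass m = (π/6) ρ d³ = (π/6) × 1550 × (34.3)³ = 3.275 × 10^7 kg
E = ½ m v² = 0.5 × 3.275 × 10^7 × (33900)² = 1.882 × 10^16 J

E ≈ 1.88 × 10^16 J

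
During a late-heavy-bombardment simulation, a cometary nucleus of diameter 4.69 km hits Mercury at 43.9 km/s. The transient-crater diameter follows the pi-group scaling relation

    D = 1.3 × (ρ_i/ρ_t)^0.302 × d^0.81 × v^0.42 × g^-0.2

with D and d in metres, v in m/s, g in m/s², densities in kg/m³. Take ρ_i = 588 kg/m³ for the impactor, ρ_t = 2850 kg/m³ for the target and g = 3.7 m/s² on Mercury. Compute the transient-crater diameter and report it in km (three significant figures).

In SI units: d = 4690 m, v = 43900 m/s.
(ρ_i/ρ_t)^0.302 = (588/2850)^0.302 = 0.6209
d^0.81 = 4690^0.81 = 941.1
v^0.42 = 43900^0.42 = 89.09
g^-0.2 = 3.7^-0.2 = 0.7698
D = 1.3 × 0.6209 × 941.1 × 89.09 × 0.7698 = 52096 m
   = 52.10 km

D ≈ 52.1 km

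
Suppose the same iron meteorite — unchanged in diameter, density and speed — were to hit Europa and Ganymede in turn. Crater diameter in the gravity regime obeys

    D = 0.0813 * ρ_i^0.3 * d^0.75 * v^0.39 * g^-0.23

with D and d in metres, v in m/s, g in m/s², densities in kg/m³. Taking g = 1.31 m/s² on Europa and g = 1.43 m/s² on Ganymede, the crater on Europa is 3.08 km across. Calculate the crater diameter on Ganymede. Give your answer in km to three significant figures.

D ≈ 3.02 km

All impactor-dependent factors cancel in the ratio, leaving D_Ganymede/D_Europa = (g_Ganymede/g_Europa)^-0.23.
(1.43/1.31)^-0.23 = 1.092^-0.23 = 0.9800
D_Ganymede = 0.9800 × 3.08 km = 3.02 km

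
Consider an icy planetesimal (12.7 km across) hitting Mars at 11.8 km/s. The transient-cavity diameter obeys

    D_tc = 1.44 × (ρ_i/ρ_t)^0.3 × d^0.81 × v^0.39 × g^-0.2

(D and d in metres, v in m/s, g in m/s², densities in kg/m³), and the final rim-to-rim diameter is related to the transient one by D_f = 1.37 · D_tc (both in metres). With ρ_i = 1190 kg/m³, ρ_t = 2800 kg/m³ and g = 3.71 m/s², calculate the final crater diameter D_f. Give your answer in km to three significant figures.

D_f ≈ 95.9 km

In SI: d = 12700 m, v = 11800 m/s.
(ρ_i/ρ_t)^0.3 = (1190/2800)^0.3 = 0.7736
d^0.81 = 12700^0.81 = 2109
v^0.39 = 11800^0.39 = 38.73
g^-0.2 = 3.71^-0.2 = 0.7694
D_tc = 1.44 × 0.7736 × 2109 × 38.73 × 0.7694 = 70010 m
D_f = 1.37 × 70010 = 95914 m
     = 95.91 km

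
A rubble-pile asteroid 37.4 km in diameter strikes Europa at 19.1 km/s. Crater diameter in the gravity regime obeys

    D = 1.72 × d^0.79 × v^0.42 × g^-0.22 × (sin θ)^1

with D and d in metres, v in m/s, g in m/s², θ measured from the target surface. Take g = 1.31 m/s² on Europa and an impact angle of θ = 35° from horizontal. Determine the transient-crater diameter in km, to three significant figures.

In SI units: d = 37400 m, v = 19100 m/s.
d^0.79 = 37400^0.79 = 4098
v^0.42 = 19100^0.42 = 62.81
g^-0.22 = 1.31^-0.22 = 0.9423
(sin 35°)^1 = 0.5736^1 = 0.5736
D = 1.72 × 4098 × 62.81 × 0.9423 × 0.5736 = 2.393 × 10^5 m
   = 239.3 km

D ≈ 239 km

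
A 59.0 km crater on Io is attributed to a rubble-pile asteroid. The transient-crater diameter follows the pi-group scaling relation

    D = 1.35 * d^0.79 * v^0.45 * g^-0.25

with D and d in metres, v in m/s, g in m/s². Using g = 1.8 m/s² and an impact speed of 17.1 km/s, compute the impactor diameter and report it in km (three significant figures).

Rearranging for d: d = [D / (1.35 · 17100^0.45 · 1.8^-0.25)]^(1/0.79).
D = 59000 m.
17100^0.45 = 80.32
1.8^-0.25 = 0.8633
Denominator = 1.35 × 80.32 × 0.8633 = 93.61
D / 93.61 = 59000 / 93.61 = 630.3
d = 630.3^(1/0.79) = 630.3^1.2658 = 3497 m

d ≈ 3.50 km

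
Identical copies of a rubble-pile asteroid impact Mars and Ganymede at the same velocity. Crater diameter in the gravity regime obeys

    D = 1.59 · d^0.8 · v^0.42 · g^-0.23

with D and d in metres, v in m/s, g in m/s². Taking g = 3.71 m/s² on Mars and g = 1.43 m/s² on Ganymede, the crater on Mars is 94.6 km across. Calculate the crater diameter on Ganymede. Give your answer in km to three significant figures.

All impactor-dependent factors cancel in the ratio, leaving D_Ganymede/D_Mars = (g_Ganymede/g_Mars)^-0.23.
(1.43/3.71)^-0.23 = 0.3854^-0.23 = 1.245
D_Ganymede = 1.245 × 94.6 km = 118 km

D ≈ 118 km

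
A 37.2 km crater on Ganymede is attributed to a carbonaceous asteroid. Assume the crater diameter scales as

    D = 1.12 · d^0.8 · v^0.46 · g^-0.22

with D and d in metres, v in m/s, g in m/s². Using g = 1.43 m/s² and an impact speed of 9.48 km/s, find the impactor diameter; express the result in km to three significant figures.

Rearranging for d: d = [D / (1.12 · 9480^0.46 · 1.43^-0.22)]^(1/0.8).
D = 37200 m.
9480^0.46 = 67.50
1.43^-0.22 = 0.9243
Denominator = 1.12 × 67.50 × 0.9243 = 69.88
D / 69.88 = 37200 / 69.88 = 532.3
d = 532.3^(1/0.8) = 532.3^1.25 = 2557 m

d ≈ 2.56 km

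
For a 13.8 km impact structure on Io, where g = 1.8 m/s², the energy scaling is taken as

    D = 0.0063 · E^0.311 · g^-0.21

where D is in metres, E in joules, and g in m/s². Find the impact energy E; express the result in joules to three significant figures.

Rearranging: E = [D / (0.0063 · g^-0.21)]^(1/0.311).
D = 13800 m.
g^-0.21 = 1.8^-0.21 = 0.8839
D / (0.0063 × 0.8839) = 13800 / (5.569 × 10^-3) = 2.478 × 10^6
E = (2.478 × 10^6)^3.2154 = 3.627 × 10^20 J

E ≈ 3.63 × 10^20 J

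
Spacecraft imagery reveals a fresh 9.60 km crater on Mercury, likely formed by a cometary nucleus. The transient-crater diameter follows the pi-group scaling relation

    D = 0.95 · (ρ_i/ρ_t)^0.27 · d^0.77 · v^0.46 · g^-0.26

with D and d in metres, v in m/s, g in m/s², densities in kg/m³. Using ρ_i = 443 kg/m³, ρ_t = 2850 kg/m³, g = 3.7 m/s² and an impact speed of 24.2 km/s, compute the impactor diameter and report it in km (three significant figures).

Rearranging for d: d = [D / (0.95 · (443/2850)^0.27 · 24200^0.46 · 3.7^-0.26)]^(1/0.77).
D = 9600 m.
(443/2850)^0.27 = 0.6050
24200^0.46 = 103.9
3.7^-0.26 = 0.7117
Denominator = 0.95 × 0.6050 × 103.9 × 0.7117 = 42.50
D / 42.50 = 9600 / 42.50 = 225.9
d = 225.9^(1/0.77) = 225.9^1.2987 = 1140 m

d ≈ 1.14 km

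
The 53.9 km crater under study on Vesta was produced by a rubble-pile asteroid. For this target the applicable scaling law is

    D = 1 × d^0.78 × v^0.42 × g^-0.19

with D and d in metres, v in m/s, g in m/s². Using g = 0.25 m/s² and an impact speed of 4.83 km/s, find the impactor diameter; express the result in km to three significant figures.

Rearranging for d: d = [D / (1 · 4830^0.42 · 0.25^-0.19)]^(1/0.78).
D = 53900 m.
4830^0.42 = 35.26
0.25^-0.19 = 1.301
Denominator = 1 × 35.26 × 1.301 = 45.87
D / 45.87 = 53900 / 45.87 = 1175
d = 1175^(1/0.78) = 1175^1.2821 = 8632 m

d ≈ 8.63 km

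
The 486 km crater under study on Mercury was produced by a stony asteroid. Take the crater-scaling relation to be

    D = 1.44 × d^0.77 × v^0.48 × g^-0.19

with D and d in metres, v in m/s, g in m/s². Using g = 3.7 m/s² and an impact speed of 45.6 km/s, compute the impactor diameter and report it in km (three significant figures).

d ≈ 26.0 km

Rearranging for d: d = [D / (1.44 · 45600^0.48 · 3.7^-0.19)]^(1/0.77).
D = 486000 m.
45600^0.48 = 172.3
3.7^-0.19 = 0.7799
Denominator = 1.44 × 172.3 × 0.7799 = 193.5
D / 193.5 = 486000 / 193.5 = 2512
d = 2512^(1/0.77) = 2512^1.2987 = 26038 m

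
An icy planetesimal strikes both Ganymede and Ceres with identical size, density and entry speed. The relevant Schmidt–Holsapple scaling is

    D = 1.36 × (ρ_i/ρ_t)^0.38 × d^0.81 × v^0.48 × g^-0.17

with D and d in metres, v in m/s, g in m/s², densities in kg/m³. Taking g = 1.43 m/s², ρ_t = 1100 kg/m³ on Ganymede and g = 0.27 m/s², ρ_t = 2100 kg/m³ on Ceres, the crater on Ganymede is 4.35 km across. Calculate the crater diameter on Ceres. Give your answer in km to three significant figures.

The impactor-only factors (d, v, ρ_i) cancel in the ratio, leaving D_Ceres/D_Ganymede = (g_Ceres/g_Ganymede)^-0.17 · (ρ_t,Ganymede/ρ_t,Ceres)^0.38.
(0.27/1.43)^-0.17 = 0.1888^-0.17 = 1.328
(1100/2100)^0.38 = 0.5238^0.38 = 0.7821
Ratio = 1.328 × 0.7821 = 1.039
D_Ceres = 1.039 × 4.35 km = 4.52 km

D ≈ 4.52 km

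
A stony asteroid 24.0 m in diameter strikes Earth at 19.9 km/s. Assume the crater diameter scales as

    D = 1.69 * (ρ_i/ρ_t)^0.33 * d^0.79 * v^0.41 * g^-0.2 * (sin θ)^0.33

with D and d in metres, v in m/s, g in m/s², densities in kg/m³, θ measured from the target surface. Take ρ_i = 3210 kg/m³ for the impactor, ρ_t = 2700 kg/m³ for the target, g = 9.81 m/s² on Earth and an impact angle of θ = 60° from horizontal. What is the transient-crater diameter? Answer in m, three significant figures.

In SI units: v = 19900 m/s.
(ρ_i/ρ_t)^0.33 = (3210/2700)^0.33 = 1.059
d^0.79 = 24^0.79 = 12.31
v^0.41 = 19900^0.41 = 57.88
g^-0.2 = 9.81^-0.2 = 0.6334
(sin 60°)^0.33 = 0.8660^0.33 = 0.9536
D = 1.69 × 1.059 × 12.31 × 57.88 × 0.6334 × 0.9536 = 770.2 m

D ≈ 770 m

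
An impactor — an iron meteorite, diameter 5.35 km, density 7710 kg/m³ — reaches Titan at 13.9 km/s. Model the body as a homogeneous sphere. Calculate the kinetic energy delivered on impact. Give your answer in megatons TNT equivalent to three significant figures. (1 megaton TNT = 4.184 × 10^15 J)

d = 5350 m; v = 13900 m/s.
Mass m = (π/6) ρ d³ = (π/6) × 7710 × (5350)³ = 6.182 × 10^14 kg
E = ½ m v² = 0.5 × 6.182 × 10^14 × (13900)² = 5.972 × 10^22 J
   = 5.972 × 10^22 / 4.184×10^15 = 1.427 × 10^7 Mt

E ≈ 1.43 × 10^7 Mt TNT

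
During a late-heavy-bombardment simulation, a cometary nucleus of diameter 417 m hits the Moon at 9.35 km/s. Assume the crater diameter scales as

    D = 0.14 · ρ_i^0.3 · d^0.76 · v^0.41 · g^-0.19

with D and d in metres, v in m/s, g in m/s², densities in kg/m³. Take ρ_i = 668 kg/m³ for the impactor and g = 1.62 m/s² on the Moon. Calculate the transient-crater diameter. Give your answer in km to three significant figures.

D ≈ 3.74 km

In SI units: v = 9350 m/s.
ρ_i^0.3 = 668^0.3 = 7.038
d^0.76 = 417^0.76 = 98.02
v^0.41 = 9350^0.41 = 42.47
g^-0.19 = 1.62^-0.19 = 0.9124
D = 0.14 × 7.038 × 98.02 × 42.47 × 0.9124 = 3742 m
   = 3.742 km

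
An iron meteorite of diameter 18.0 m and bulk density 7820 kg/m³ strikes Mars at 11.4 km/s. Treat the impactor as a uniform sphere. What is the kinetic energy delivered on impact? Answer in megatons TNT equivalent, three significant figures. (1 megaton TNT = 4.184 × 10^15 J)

E ≈ 0.371 Mt TNT

v = 11400 m/s.
Mass m = (π/6) ρ d³ = (π/6) × 7820 × (18)³ = 2.388 × 10^7 kg
E = ½ m v² = 0.5 × 2.388 × 10^7 × (11400)² = 1.552 × 10^15 J
   = 1.552 × 10^15 / 4.184×10^15 = 0.3709 Mt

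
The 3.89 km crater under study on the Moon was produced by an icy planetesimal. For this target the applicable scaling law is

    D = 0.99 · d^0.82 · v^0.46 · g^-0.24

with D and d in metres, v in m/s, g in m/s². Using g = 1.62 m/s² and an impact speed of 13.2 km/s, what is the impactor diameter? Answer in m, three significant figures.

d ≈ 136 m

Rearranging for d: d = [D / (0.99 · 13200^0.46 · 1.62^-0.24)]^(1/0.82).
D = 3890 m.
13200^0.46 = 78.61
1.62^-0.24 = 0.8907
Denominator = 0.99 × 78.61 × 0.8907 = 69.32
D / 69.32 = 3890 / 69.32 = 56.12
d = 56.12^(1/0.82) = 56.12^1.2195 = 135.8 m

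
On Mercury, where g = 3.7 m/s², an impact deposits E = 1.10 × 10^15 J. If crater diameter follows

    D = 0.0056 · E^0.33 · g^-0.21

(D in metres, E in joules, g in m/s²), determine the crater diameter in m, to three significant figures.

E^0.33 = (1.10 × 10^15)^0.33 = 9.197 × 10^4
g^-0.21 = 3.7^-0.21 = 0.7598
D = 0.0056 × 9.197 × 10^4 × 0.7598 = 391.3 m

D ≈ 391 m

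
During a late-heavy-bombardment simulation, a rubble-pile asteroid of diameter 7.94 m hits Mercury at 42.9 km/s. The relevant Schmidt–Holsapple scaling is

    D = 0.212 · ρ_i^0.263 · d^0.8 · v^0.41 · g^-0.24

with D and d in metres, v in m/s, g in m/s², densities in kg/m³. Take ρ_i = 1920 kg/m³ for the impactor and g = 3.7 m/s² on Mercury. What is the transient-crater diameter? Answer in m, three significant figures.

In SI units: v = 42900 m/s.
ρ_i^0.263 = 1920^0.263 = 7.303
d^0.8 = 7.94^0.8 = 5.246
v^0.41 = 42900^0.41 = 79.31
g^-0.24 = 3.7^-0.24 = 0.7305
D = 0.212 × 7.303 × 5.246 × 79.31 × 0.7305 = 470.6 m

D ≈ 471 m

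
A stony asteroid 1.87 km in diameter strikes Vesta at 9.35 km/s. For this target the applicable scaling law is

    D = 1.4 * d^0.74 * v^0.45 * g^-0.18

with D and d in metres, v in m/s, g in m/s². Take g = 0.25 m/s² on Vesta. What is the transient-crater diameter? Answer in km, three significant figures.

D ≈ 29.0 km

In SI units: d = 1870 m, v = 9350 m/s.
d^0.74 = 1870^0.74 = 263.7
v^0.45 = 9350^0.45 = 61.22
g^-0.18 = 0.25^-0.18 = 1.283
D = 1.4 × 263.7 × 61.22 × 1.283 = 28997 m
   = 29.00 km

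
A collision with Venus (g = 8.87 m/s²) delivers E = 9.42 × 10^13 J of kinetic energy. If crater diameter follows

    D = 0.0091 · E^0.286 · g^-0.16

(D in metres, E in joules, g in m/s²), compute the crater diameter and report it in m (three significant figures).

D ≈ 63.7 m

E^0.286 = (9.42 × 10^13)^0.286 = 9.922 × 10^3
g^-0.16 = 8.87^-0.16 = 0.7052
D = 0.0091 × 9.922 × 10^3 × 0.7052 = 63.67 m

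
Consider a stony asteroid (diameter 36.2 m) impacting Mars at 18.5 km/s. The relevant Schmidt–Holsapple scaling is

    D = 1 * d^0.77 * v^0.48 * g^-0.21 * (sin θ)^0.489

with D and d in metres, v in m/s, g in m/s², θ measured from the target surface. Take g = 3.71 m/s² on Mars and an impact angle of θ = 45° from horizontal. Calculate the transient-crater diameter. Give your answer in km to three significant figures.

In SI units: v = 18500 m/s.
d^0.77 = 36.2^0.77 = 15.86
v^0.48 = 18500^0.48 = 111.7
g^-0.21 = 3.71^-0.21 = 0.7593
(sin 45°)^0.489 = 0.7071^0.489 = 0.8441
D = 1 × 15.86 × 111.7 × 0.7593 × 0.8441 = 1135 m
   = 1.135 km

D ≈ 1.14 km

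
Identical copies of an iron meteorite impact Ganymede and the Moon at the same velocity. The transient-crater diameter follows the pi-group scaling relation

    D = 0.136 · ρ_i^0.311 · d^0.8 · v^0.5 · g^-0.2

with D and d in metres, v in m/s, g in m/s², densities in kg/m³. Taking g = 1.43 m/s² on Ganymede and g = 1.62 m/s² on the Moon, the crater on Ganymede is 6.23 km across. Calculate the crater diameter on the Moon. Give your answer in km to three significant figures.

D ≈ 6.08 km

All impactor-dependent factors cancel in the ratio, leaving D_Moon/D_Ganymede = (g_Moon/g_Ganymede)^-0.2.
(1.62/1.43)^-0.2 = 1.133^-0.2 = 0.9753
D_Moon = 0.9753 × 6.23 km = 6.08 km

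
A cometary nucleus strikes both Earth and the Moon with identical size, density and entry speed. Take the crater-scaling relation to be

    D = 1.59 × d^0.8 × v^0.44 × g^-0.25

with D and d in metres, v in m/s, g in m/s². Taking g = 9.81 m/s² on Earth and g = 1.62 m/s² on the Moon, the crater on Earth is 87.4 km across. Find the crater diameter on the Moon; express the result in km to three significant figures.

D ≈ 137 km

All impactor-dependent factors cancel in the ratio, leaving D_Moon/D_Earth = (g_Moon/g_Earth)^-0.25.
(1.62/9.81)^-0.25 = 0.1651^-0.25 = 1.569
D_Moon = 1.569 × 87.4 km = 137 km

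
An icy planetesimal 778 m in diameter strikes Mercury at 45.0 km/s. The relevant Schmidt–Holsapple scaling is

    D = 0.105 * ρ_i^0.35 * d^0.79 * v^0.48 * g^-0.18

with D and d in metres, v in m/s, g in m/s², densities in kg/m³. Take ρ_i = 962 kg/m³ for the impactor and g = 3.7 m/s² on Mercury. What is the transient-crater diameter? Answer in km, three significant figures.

In SI units: v = 45000 m/s.
ρ_i^0.35 = 962^0.35 = 11.07
d^0.79 = 778^0.79 = 192.3
v^0.48 = 45000^0.48 = 171.2
g^-0.18 = 3.7^-0.18 = 0.7902
D = 0.105 × 11.07 × 192.3 × 171.2 × 0.7902 = 30238 m
   = 30.24 km

D ≈ 30.2 km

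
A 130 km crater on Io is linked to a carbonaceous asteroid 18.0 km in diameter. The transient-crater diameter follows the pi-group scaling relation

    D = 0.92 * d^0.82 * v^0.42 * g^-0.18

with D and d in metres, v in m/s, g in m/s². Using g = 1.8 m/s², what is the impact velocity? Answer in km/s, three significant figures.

Rearranging for v: v = [D / (0.92 · 18000^0.82 · 1.8^-0.18)]^(1/0.42).
D = 130000 m.
18000^0.82 = 3085
1.8^-0.18 = 0.8996
Denominator = 0.92 × 3085 × 0.8996 = 2553
D / 2553 = 130000 / 2553 = 50.92
v = 50.92^(1/0.42) = 50.92^2.381 = 11590 m/s

v ≈ 11.6 km/s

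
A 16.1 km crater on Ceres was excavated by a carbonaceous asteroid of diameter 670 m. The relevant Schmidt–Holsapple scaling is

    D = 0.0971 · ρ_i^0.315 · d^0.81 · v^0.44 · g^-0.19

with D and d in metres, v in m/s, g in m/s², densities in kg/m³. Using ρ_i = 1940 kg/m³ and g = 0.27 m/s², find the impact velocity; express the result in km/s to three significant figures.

v ≈ 11.5 km/s

Rearranging for v: v = [D / (0.0971 · 1940^0.315 · 670^0.81 · 0.27^-0.19)]^(1/0.44).
D = 16100 m.
1940^0.315 = 10.86
670^0.81 = 194.6
0.27^-0.19 = 1.282
Denominator = 0.0971 × 10.86 × 194.6 × 1.282 = 263.1
D / 263.1 = 16100 / 263.1 = 61.19
v = 61.19^(1/0.44) = 61.19^2.2727 = 11497 m/s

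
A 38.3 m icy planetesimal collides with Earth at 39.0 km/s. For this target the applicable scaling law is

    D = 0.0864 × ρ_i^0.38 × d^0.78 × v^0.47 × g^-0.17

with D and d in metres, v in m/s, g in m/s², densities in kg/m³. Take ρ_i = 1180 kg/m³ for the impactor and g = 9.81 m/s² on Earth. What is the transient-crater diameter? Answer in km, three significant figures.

D ≈ 2.13 km

In SI units: v = 39000 m/s.
ρ_i^0.38 = 1180^0.38 = 14.70
d^0.78 = 38.3^0.78 = 17.17
v^0.47 = 39000^0.47 = 143.8
g^-0.17 = 9.81^-0.17 = 0.6783
D = 0.0864 × 14.70 × 17.17 × 143.8 × 0.6783 = 2127 m
   = 2.127 km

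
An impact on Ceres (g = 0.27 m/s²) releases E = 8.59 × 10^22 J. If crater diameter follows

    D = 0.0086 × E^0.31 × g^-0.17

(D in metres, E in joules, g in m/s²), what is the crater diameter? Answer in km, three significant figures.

E^0.31 = (8.59 × 10^22)^0.31 = 1.287 × 10^7
g^-0.17 = 0.27^-0.17 = 1.249
D = 0.0086 × 1.287 × 10^7 × 1.249 = 1.382 × 10^5 m
   = 138.2 km

D ≈ 138 km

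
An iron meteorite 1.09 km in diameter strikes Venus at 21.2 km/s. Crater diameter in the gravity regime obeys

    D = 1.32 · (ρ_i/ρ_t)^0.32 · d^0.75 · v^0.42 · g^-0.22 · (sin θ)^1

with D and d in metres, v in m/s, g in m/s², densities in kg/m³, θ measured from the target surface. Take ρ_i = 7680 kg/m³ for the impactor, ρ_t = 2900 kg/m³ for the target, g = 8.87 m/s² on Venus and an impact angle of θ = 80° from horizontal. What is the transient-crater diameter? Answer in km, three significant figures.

D ≈ 13.7 km

In SI units: d = 1090 m, v = 21200 m/s.
(ρ_i/ρ_t)^0.32 = (7680/2900)^0.32 = 1.366
d^0.75 = 1090^0.75 = 189.7
v^0.42 = 21200^0.42 = 65.62
g^-0.22 = 8.87^-0.22 = 0.6187
(sin 80°)^1 = 0.9848^1 = 0.9848
D = 1.32 × 1.366 × 189.7 × 65.62 × 0.6187 × 0.9848 = 13676 m
   = 13.68 km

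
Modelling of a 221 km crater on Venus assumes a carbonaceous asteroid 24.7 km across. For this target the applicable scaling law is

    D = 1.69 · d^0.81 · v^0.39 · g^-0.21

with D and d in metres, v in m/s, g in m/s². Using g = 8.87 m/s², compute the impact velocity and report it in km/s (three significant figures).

Rearranging for v: v = [D / (1.69 · 24700^0.81 · 8.87^-0.21)]^(1/0.39).
D = 221000 m.
24700^0.81 = 3615
8.87^-0.21 = 0.6323
Denominator = 1.69 × 3615 × 0.6323 = 3863
D / 3863 = 221000 / 3863 = 57.21
v = 57.21^(1/0.39) = 57.21^2.5641 = 32087 m/s

v ≈ 32.1 km/s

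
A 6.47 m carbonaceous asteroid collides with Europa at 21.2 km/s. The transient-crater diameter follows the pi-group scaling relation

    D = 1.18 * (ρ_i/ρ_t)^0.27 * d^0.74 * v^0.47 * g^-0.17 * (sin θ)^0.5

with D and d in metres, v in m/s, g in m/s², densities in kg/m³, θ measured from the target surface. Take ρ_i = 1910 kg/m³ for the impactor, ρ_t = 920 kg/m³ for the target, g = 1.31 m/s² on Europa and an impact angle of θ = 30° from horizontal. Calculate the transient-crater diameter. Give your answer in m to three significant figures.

In SI units: v = 21200 m/s.
(ρ_i/ρ_t)^0.27 = (1910/920)^0.27 = 1.218
d^0.74 = 6.47^0.74 = 3.982
v^0.47 = 21200^0.47 = 108.0
g^-0.17 = 1.31^-0.17 = 0.9551
(sin 30°)^0.5 = 0.5000^0.5 = 0.7071
D = 1.18 × 1.218 × 3.982 × 108.0 × 0.9551 × 0.7071 = 417.4 m

D ≈ 417 m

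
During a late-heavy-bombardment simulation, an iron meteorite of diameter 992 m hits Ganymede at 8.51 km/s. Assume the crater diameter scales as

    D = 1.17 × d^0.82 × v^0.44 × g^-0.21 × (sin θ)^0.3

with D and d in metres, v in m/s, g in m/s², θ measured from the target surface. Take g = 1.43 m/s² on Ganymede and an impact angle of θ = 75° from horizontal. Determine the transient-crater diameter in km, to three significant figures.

D ≈ 16.5 km

In SI units: v = 8510 m/s.
d^0.82 = 992^0.82 = 286.5
v^0.44 = 8510^0.44 = 53.60
g^-0.21 = 1.43^-0.21 = 0.9276
(sin 75°)^0.3 = 0.9659^0.3 = 0.9896
D = 1.17 × 286.5 × 53.60 × 0.9276 × 0.9896 = 16493 m
   = 16.49 km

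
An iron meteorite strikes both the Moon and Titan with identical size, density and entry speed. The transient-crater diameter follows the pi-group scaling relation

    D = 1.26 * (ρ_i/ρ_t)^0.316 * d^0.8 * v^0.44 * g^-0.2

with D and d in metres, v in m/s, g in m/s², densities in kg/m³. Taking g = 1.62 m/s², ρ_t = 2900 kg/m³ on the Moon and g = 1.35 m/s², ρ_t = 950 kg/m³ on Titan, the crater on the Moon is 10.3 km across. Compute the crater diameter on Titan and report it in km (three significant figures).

D ≈ 15.2 km

The impactor-only factors (d, v, ρ_i) cancel in the ratio, leaving D_Titan/D_Moon = (g_Titan/g_Moon)^-0.2 · (ρ_t,Moon/ρ_t,Titan)^0.316.
(1.35/1.62)^-0.2 = 0.8333^-0.2 = 1.037
(2900/950)^0.316 = 3.053^0.316 = 1.423
Ratio = 1.037 × 1.423 = 1.476
D_Titan = 1.476 × 10.3 km = 15.2 km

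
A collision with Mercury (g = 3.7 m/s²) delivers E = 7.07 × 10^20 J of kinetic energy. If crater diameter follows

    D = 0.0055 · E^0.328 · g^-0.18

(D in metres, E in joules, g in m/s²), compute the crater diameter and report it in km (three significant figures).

D ≈ 30.0 km

E^0.328 = (7.07 × 10^20)^0.328 = 6.896 × 10^6
g^-0.18 = 3.7^-0.18 = 0.7902
D = 0.0055 × 6.896 × 10^6 × 0.7902 = 29971 m
   = 29.97 km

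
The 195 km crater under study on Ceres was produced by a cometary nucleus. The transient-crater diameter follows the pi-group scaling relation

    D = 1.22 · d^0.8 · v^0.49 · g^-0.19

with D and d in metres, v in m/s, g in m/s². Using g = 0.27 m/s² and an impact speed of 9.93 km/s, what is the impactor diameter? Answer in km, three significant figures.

d ≈ 8.34 km

Rearranging for d: d = [D / (1.22 · 9930^0.49 · 0.27^-0.19)]^(1/0.8).
D = 195000 m.
9930^0.49 = 90.89
0.27^-0.19 = 1.282
Denominator = 1.22 × 90.89 × 1.282 = 142.2
D / 142.2 = 195000 / 142.2 = 1371
d = 1371^(1/0.8) = 1371^1.25 = 8343 m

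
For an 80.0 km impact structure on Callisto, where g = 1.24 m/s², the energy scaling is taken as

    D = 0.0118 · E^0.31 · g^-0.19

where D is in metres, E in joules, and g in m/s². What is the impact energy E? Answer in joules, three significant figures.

Rearranging: E = [D / (0.0118 · g^-0.19)]^(1/0.31).
D = 80000 m.
g^-0.19 = 1.24^-0.19 = 0.9600
D / (0.0118 × 0.9600) = 80000 / (0.01133) = 7.061 × 10^6
E = (7.061 × 10^6)^3.2258 = 1.239 × 10^22 J

E ≈ 1.24 × 10^22 J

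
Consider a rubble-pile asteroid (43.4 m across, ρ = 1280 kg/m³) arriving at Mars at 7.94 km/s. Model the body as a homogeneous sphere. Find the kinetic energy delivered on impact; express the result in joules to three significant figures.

v = 7940 m/s.
Mass m = (π/6) ρ d³ = (π/6) × 1280 × (43.4)³ = 5.479 × 10^7 kg
E = ½ m v² = 0.5 × 5.479 × 10^7 × (7940)² = 1.727 × 10^15 J

E ≈ 1.73 × 10^15 J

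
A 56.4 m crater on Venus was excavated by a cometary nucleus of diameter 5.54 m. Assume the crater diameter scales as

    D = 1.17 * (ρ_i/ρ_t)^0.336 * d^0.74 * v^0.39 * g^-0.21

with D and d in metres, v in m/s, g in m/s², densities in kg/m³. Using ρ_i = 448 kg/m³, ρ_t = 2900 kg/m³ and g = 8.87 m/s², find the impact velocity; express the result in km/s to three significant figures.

Rearranging for v: v = [D / (1.17 · (448/2900)^0.336 · 5.54^0.74 · 8.87^-0.21)]^(1/0.39).
(448/2900)^0.336 = 0.5339
5.54^0.74 = 3.550
8.87^-0.21 = 0.6323
Denominator = 1.17 × 0.5339 × 3.550 × 0.6323 = 1.402
D / 1.402 = 56.4 / 1.402 = 40.23
v = 40.23^(1/0.39) = 40.23^2.5641 = 13008 m/s

v ≈ 13.0 km/s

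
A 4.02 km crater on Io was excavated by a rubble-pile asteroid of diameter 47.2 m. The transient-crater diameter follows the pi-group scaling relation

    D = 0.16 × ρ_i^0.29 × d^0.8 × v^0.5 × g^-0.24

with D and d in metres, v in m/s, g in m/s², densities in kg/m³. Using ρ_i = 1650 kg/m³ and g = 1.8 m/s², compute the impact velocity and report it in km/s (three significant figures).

v ≈ 23.9 km/s

Rearranging for v: v = [D / (0.16 · 1650^0.29 · 47.2^0.8 · 1.8^-0.24)]^(1/0.5).
D = 4020 m.
1650^0.29 = 8.572
47.2^0.8 = 21.84
1.8^-0.24 = 0.8684
Denominator = 0.16 × 8.572 × 21.84 × 0.8684 = 26.01
D / 26.01 = 4020 / 26.01 = 154.6
v = 154.6^(1/0.5) = 154.6^2 = 23901 m/s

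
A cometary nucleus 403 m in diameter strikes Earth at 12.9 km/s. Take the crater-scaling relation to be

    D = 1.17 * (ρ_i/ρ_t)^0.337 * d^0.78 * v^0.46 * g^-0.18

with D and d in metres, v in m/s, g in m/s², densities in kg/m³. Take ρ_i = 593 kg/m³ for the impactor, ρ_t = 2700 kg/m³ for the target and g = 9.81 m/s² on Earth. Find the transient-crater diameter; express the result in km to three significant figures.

D ≈ 3.90 km

In SI units: v = 12900 m/s.
(ρ_i/ρ_t)^0.337 = (593/2700)^0.337 = 0.6000
d^0.78 = 403^0.78 = 107.7
v^0.46 = 12900^0.46 = 77.78
g^-0.18 = 9.81^-0.18 = 0.6630
D = 1.17 × 0.6000 × 107.7 × 77.78 × 0.6630 = 3899 m
   = 3.899 km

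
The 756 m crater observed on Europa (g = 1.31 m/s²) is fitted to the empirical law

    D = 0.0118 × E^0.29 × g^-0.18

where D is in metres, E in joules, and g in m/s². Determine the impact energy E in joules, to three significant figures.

E ≈ 4.44 × 10^16 J

Rearranging: E = [D / (0.0118 · g^-0.18)]^(1/0.29).
g^-0.18 = 1.31^-0.18 = 0.9526
D / (0.0118 × 0.9526) = 756 / (0.01124) = 6.726 × 10^4
E = (6.726 × 10^4)^3.4483 = 4.442 × 10^16 J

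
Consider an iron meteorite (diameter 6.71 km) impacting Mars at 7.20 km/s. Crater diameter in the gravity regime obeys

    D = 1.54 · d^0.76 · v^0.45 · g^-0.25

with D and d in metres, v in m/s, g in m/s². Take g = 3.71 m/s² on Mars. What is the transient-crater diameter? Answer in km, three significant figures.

D ≈ 48.9 km

In SI units: d = 6710 m, v = 7200 m/s.
d^0.76 = 6710^0.76 = 809.7
v^0.45 = 7200^0.45 = 54.43
g^-0.25 = 3.71^-0.25 = 0.7205
D = 1.54 × 809.7 × 54.43 × 0.7205 = 48901 m
   = 48.90 km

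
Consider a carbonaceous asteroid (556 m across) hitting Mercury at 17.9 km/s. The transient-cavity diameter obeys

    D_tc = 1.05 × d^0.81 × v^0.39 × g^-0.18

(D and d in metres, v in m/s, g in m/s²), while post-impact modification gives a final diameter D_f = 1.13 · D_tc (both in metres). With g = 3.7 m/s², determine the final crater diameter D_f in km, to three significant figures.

v = 17900 m/s.
d^0.81 = 556^0.81 = 167.3
v^0.39 = 17900^0.39 = 45.56
g^-0.18 = 3.7^-0.18 = 0.7902
D_tc = 1.05 × 167.3 × 45.56 × 0.7902 = 6324 m
D_f = 1.13 × 6324 = 7146 m
     = 7.146 km

D_f ≈ 7.15 km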